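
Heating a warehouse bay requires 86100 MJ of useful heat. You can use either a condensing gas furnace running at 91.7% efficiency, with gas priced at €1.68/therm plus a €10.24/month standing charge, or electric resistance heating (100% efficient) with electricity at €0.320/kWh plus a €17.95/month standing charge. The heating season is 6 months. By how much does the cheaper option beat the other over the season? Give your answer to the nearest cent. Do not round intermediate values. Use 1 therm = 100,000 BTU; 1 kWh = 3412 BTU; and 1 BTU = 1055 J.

Heat load = 86100 MJ = 86,100,000,000 J / 1055 = 81,611,374 BTU
Gas: input = 81,611,374 / 0.917 = 88,998,227 BTU = 890 therm → 890 × €1.68 = €1,495.17; + 6 × €10.24 standing = €1,556.61
Electric: 81,611,374 BTU / 3412 = 23,920 kWh → × €0.320 = €7,654.06; + 6 × €17.95 standing = €7,761.76
Difference = |€1,556.61 − €7,761.76| = €6,205.15

€6205.15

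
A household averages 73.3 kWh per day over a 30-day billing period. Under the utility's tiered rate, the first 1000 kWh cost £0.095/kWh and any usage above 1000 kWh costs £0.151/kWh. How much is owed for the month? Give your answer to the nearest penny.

Usage = 73.3 kWh/day × 30 days = 2199 kWh
First 1000 kWh × £0.095 = £95.00
Remaining 1199 kWh × £0.151 = £181.05
Total = £276.05

£276.05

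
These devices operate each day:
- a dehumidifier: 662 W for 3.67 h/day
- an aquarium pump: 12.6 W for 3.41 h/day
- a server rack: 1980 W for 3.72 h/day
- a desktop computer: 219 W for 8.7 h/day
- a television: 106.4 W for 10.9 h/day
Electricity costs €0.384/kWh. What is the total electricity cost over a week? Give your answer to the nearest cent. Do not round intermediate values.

dehumidifier: 662 W × 3.67 h × 7 d = 17,007 Wh = 17.01 kWh
aquarium pump: 12.6 W × 3.41 h × 7 d = 301 Wh = 0.3008 kWh
server rack: 1980 W × 3.72 h × 7 d = 51,559 Wh = 51.56 kWh
desktop computer: 219 W × 8.7 h × 7 d = 13,337 Wh = 13.34 kWh
television: 106.4 W × 10.9 h × 7 d = 8,118 Wh = 8.118 kWh
Total energy = 17.01 + 0.3008 + 51.56 + 13.34 + 8.118 = 90.32 kWh
Cost = 90.32 kWh × €0.384 = €34.68

€34.68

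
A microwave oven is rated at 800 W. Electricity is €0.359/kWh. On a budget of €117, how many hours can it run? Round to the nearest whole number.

407 h

Energy budget = €117 / €0.359 per kWh = 325.9 kWh = 325,905 Wh
Runtime = 325,905 Wh / 800 W = 407.4 h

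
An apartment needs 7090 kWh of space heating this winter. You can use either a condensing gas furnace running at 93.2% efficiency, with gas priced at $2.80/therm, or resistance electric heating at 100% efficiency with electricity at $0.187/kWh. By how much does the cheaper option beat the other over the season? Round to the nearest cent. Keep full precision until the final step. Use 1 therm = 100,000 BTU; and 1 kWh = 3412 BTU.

$599.06

Heat load = 7090 kWh × 3412 = 24,191,080 BTU
Gas: input = 24,191,080 / 0.932 = 25,956,094 BTU = 259.6 therm → 259.6 × $2.80 = $726.77
Electric: 24,191,080 BTU / 3412 = 7,090 kWh → × $0.187 = $1,325.83
Difference = |$726.77 − $1,325.83| = $599.06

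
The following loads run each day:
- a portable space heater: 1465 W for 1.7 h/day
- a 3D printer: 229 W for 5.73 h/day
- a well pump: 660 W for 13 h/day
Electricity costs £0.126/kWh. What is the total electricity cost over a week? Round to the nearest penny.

portable space heater: 1465 W × 1.7 h × 7 d = 17,434 Wh = 17.43 kWh
3D printer: 229 W × 5.73 h × 7 d = 9,185 Wh = 9.185 kWh
well pump: 660 W × 13 h × 7 d = 60,060 Wh = 60.06 kWh
Total energy = 17.43 + 9.185 + 60.06 = 86.68 kWh
Cost = 86.68 kWh × £0.126 = £10.92

£10.92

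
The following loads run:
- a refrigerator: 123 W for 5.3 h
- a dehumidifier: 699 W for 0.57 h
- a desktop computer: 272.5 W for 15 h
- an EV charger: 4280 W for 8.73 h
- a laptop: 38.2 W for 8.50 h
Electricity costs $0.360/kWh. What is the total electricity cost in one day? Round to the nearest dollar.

refrigerator: 123 W × 5.3 h = 652 Wh = 0.6519 kWh
dehumidifier: 699 W × 0.57 h = 398 Wh = 0.3984 kWh
desktop computer: 272.5 W × 15 h = 4,088 Wh = 4.088 kWh
EV charger: 4280 W × 8.73 h = 37,364 Wh = 37.36 kWh
laptop: 38.2 W × 8.50 h = 325 Wh = 0.3247 kWh
Total energy = 0.6519 + 0.3984 + 4.088 + 37.36 + 0.3247 = 42.83 kWh
Cost = 42.83 kWh × $0.360 = $15.42 ≈ $15

$15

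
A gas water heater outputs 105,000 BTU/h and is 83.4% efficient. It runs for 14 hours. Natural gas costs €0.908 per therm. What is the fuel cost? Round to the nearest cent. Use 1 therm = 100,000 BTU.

€16.00

Heat delivered = 105,000 BTU/h × 14 h = 1,470,000 BTU
Gas input = 1,470,000 / 0.834 = 1,762,590 BTU
= 1,762,590 / 100,000 = 17.63 therm
Cost = 17.63 × €0.908/therm = €16.00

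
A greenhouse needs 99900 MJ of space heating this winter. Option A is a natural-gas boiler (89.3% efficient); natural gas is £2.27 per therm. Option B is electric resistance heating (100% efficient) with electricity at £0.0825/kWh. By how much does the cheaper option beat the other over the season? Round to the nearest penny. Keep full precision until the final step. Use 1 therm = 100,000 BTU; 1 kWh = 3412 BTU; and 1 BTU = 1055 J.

Heat load = 99900 MJ = 99,900,000,000 J / 1055 = 94,691,943 BTU
Gas: input = 94,691,943 / 0.893 = 106,038,010 BTU = 1,060 therm → 1,060 × £2.27 = £2,407.06
Electric: 94,691,943 BTU / 3412 = 27,750 kWh → × £0.0825 = £2,289.59
Difference = |£2,407.06 − £2,289.59| = £117.47

£117.47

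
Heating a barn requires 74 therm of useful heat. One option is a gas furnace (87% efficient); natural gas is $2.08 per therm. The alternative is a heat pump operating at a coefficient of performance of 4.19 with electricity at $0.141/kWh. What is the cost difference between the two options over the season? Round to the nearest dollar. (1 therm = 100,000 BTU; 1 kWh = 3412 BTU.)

$104

Heat load = 74 therm × 100,000 = 7,400,000 BTU
Gas: input = 7,400,000 / 0.87 = 8,505,747 BTU = 85.06 therm → 85.06 × $2.08 = $176.92
Heat pump: 7,400,000 BTU / 3412 = 2,169 kWh heat; / 4.19 = 517.6 kWh in → × $0.141 = $72.98
Difference = |$176.92 − $72.98| = $103.94 ≈ $104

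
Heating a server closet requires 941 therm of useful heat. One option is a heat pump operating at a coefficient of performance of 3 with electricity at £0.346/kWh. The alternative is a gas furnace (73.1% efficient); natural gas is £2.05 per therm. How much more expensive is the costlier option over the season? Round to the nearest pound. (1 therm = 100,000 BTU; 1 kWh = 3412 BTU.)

£542

Heat load = 941 therm × 100,000 = 94,100,000 BTU
Gas: input = 94,100,000 / 0.731 = 128,727,770 BTU = 1,287 therm → 1,287 × £2.05 = £2,638.92
Heat pump: 94,100,000 BTU / 3412 = 27,580 kWh heat; / 3 = 9,193 kWh in → × £0.346 = £3,180.79
Difference = |£2,638.92 − £3,180.79| = £541.87 ≈ £542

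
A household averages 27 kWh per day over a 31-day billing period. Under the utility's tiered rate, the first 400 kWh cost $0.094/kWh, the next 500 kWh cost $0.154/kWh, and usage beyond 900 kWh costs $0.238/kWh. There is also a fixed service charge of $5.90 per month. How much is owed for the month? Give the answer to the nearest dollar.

Usage = 27 kWh/day × 31 days = 837 kWh
First 400 kWh × $0.094 = $37.60
Next 437 kWh × $0.154 = $67.30
Remaining tier: 0 kWh (not reached)
Energy charge = $104.90; + service $5.90 = $110.80 ≈ $111

$111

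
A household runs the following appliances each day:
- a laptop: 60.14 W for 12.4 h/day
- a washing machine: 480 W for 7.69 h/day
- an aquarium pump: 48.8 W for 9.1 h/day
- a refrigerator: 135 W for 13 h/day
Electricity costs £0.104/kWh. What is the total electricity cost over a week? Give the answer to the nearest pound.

£5

laptop: 60.14 W × 12.4 h × 7 d = 5,220 Wh = 5.22 kWh
washing machine: 480 W × 7.69 h × 7 d = 25,838 Wh = 25.84 kWh
aquarium pump: 48.8 W × 9.1 h × 7 d = 3,109 Wh = 3.109 kWh
refrigerator: 135 W × 13 h × 7 d = 12,285 Wh = 12.29 kWh
Total energy = 5.22 + 25.84 + 3.109 + 12.29 = 46.45 kWh
Cost = 46.45 kWh × £0.104 = £4.83 ≈ £5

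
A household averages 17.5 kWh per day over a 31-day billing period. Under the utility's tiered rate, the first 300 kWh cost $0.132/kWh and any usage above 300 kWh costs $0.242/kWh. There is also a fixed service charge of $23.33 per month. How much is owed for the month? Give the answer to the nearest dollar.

Usage = 17.5 kWh/day × 31 days = 542.5 kWh
First 300 kWh × $0.132 = $39.60
Remaining 242.5 kWh × $0.242 = $58.68
Energy charge = $98.28; + service $23.33 = $121.61 ≈ $122

$122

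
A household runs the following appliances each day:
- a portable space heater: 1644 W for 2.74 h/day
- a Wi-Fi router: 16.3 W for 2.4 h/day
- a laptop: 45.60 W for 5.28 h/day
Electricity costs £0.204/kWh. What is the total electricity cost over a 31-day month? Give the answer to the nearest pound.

£30

portable space heater: 1644 W × 2.74 h × 31 d = 139,641 Wh = 139.6 kWh
Wi-Fi router: 16.3 W × 2.4 h × 31 d = 1,213 Wh = 1.213 kWh
laptop: 45.60 W × 5.28 h × 31 d = 7,464 Wh = 7.464 kWh
Total energy = 139.6 + 1.213 + 7.464 = 148.3 kWh
Cost = 148.3 kWh × £0.204 = £30.26 ≈ £30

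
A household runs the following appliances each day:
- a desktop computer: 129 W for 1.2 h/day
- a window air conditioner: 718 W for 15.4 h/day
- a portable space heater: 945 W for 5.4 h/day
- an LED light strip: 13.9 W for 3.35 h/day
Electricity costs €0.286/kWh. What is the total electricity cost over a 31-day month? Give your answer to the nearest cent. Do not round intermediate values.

€145.06

desktop computer: 129 W × 1.2 h × 31 d = 4,799 Wh = 4.799 kWh
window air conditioner: 718 W × 15.4 h × 31 d = 342,773 Wh = 342.8 kWh
portable space heater: 945 W × 5.4 h × 31 d = 158,193 Wh = 158.2 kWh
LED light strip: 13.9 W × 3.35 h × 31 d = 1,444 Wh = 1.444 kWh
Total energy = 4.799 + 342.8 + 158.2 + 1.444 = 507.2 kWh
Cost = 507.2 kWh × €0.286 = €145.06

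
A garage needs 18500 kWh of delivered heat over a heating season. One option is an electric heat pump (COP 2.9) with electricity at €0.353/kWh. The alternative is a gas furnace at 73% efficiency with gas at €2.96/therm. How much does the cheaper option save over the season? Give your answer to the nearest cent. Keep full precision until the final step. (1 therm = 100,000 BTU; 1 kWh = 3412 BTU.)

€307.57

Heat load = 18500 kWh × 3412 = 63,122,000 BTU
Gas: input = 63,122,000 / 0.73 = 86,468,493 BTU = 864.7 therm → 864.7 × €2.96 = €2,559.47
Heat pump: 63,122,000 BTU / 3412 = 18,500 kWh heat; / 2.9 = 6,379 kWh in → × €0.353 = €2,251.90
Difference = |€2,559.47 − €2,251.90| = €307.57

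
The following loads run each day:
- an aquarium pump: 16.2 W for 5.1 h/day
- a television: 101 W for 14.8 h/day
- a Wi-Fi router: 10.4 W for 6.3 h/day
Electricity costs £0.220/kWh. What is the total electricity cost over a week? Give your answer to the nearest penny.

aquarium pump: 16.2 W × 5.1 h × 7 d = 578 Wh = 0.5783 kWh
television: 101 W × 14.8 h × 7 d = 10,464 Wh = 10.46 kWh
Wi-Fi router: 10.4 W × 6.3 h × 7 d = 459 Wh = 0.4586 kWh
Total energy = 0.5783 + 10.46 + 0.4586 = 11.5 kWh
Cost = 11.5 kWh × £0.220 = £2.53

£2.53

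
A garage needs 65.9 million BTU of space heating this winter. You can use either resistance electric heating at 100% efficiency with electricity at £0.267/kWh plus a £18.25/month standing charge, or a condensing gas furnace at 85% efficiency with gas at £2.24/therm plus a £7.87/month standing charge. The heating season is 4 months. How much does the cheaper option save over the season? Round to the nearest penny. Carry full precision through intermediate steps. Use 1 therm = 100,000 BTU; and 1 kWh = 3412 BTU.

Heat load = 65.9 × 10⁶ BTU = 65,900,000 BTU
Gas: input = 65,900,000 / 0.85 = 77,529,412 BTU = 775.3 therm → 775.3 × £2.24 = £1,736.66; + 4 × £7.87 standing = £1,768.14
Electric: 65,900,000 BTU / 3412 = 19,310 kWh → × £0.267 = £5,156.89; + 4 × £18.25 standing = £5,229.89
Difference = |£1,768.14 − £5,229.89| = £3,461.75

£3461.75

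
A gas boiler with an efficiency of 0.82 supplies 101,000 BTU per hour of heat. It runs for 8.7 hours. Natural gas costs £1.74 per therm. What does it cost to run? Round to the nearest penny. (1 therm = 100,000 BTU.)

£18.65

Heat delivered = 101,000 BTU/h × 8.7 h = 878,700 BTU
Gas input = 878,700 / 0.82 = 1,071,585 BTU
= 1,071,585 / 100,000 = 10.72 therm
Cost = 10.72 × £1.74/therm = £18.65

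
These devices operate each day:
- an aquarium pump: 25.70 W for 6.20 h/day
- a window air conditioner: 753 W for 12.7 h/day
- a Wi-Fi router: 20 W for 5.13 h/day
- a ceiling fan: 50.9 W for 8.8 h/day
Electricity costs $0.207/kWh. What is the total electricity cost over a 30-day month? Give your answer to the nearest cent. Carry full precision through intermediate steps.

$63.80

aquarium pump: 25.70 W × 6.20 h × 30 d = 4,780 Wh = 4.78 kWh
window air conditioner: 753 W × 12.7 h × 30 d = 286,893 Wh = 286.9 kWh
Wi-Fi router: 20 W × 5.13 h × 30 d = 3,078 Wh = 3.078 kWh
ceiling fan: 50.9 W × 8.8 h × 30 d = 13,438 Wh = 13.44 kWh
Total energy = 4.78 + 286.9 + 3.078 + 13.44 = 308.2 kWh
Cost = 308.2 kWh × $0.207 = $63.80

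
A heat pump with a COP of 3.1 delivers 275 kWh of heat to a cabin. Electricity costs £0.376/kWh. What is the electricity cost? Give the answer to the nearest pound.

Electrical input = 275 kWh / 3.1 = 88.71 kWh
Cost = 88.71 × £0.376/kWh = £33.35 ≈ £33

£33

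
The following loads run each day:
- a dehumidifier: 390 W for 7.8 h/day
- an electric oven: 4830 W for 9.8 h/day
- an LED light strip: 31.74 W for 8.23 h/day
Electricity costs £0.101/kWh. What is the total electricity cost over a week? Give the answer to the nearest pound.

£36

dehumidifier: 390 W × 7.8 h × 7 d = 21,294 Wh = 21.29 kWh
electric oven: 4830 W × 9.8 h × 7 d = 331,338 Wh = 331.3 kWh
LED light strip: 31.74 W × 8.23 h × 7 d = 1,829 Wh = 1.829 kWh
Total energy = 21.29 + 331.3 + 1.829 = 354.5 kWh
Cost = 354.5 kWh × £0.101 = £35.80 ≈ £36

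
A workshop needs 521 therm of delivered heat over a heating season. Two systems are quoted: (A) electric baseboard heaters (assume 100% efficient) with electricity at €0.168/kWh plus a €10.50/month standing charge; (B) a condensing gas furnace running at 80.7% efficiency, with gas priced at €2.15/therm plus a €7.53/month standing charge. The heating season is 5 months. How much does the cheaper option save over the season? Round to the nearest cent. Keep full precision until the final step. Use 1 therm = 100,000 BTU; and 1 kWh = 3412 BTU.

Heat load = 521 therm × 100,000 = 52,100,000 BTU
Gas: input = 52,100,000 / 0.807 = 64,560,099 BTU = 645.6 therm → 645.6 × €2.15 = €1,388.04; + 5 × €7.53 standing = €1,425.69
Electric: 52,100,000 BTU / 3412 = 15,270 kWh → × €0.168 = €2,565.30; + 5 × €10.50 standing = €2,617.80
Difference = |€1,425.69 − €2,617.80| = €1,192.11

€1192.11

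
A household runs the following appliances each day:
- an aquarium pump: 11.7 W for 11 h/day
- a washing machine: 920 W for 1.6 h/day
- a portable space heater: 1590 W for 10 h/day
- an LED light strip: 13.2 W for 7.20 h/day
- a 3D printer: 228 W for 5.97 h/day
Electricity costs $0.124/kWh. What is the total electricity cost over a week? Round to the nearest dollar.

aquarium pump: 11.7 W × 11 h × 7 d = 901 Wh = 0.9009 kWh
washing machine: 920 W × 1.6 h × 7 d = 10,304 Wh = 10.3 kWh
portable space heater: 1590 W × 10 h × 7 d = 111,300 Wh = 111.3 kWh
LED light strip: 13.2 W × 7.20 h × 7 d = 665 Wh = 0.6653 kWh
3D printer: 228 W × 5.97 h × 7 d = 9,528 Wh = 9.528 kWh
Total energy = 0.9009 + 10.3 + 111.3 + 0.6653 + 9.528 = 132.7 kWh
Cost = 132.7 kWh × $0.124 = $16.45 ≈ $16

$16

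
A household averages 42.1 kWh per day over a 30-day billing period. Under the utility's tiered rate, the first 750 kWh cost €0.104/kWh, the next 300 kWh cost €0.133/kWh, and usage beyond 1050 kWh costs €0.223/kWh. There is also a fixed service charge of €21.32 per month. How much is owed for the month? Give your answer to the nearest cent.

Usage = 42.1 kWh/day × 30 days = 1263 kWh
First 750 kWh × €0.104 = €78.00
Next 300 kWh × €0.133 = €39.90
Remaining 213 kWh × €0.223 = €47.50
Energy charge = €165.40; + service €21.32 = €186.72

€186.72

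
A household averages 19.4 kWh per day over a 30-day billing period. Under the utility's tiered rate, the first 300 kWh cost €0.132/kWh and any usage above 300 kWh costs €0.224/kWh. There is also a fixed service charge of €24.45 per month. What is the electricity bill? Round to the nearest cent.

€127.22

Usage = 19.4 kWh/day × 30 days = 582 kWh
First 300 kWh × €0.132 = €39.60
Remaining 282 kWh × €0.224 = €63.17
Energy charge = €102.77; + service €24.45 = €127.22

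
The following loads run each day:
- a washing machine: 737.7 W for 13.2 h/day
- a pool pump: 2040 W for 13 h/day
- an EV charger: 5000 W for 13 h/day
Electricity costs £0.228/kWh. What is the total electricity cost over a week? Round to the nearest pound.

washing machine: 737.7 W × 13.2 h × 7 d = 68,163 Wh = 68.16 kWh
pool pump: 2040 W × 13 h × 7 d = 185,640 Wh = 185.6 kWh
EV charger: 5000 W × 13 h × 7 d = 455,000 Wh = 455 kWh
Total energy = 68.16 + 185.6 + 455 = 708.8 kWh
Cost = 708.8 kWh × £0.228 = £161.61 ≈ £162

£162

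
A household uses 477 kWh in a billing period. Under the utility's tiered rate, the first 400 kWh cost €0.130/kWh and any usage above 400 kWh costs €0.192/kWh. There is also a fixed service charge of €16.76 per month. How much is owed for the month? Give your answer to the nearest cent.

€83.54

First 400 kWh × €0.130 = €52.00
Remaining 77 kWh × €0.192 = €14.78
Energy charge = €66.78; + service €16.76 = €83.54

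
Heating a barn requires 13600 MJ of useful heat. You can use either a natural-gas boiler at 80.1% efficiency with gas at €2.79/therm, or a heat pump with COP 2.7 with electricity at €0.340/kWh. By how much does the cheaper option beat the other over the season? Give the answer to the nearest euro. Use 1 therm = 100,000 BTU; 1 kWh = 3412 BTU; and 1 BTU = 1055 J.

€27

Heat load = 13600 MJ = 13,600,000,000 J / 1055 = 12,890,995 BTU
Gas: input = 12,890,995 / 0.801 = 16,093,627 BTU = 160.9 therm → 160.9 × €2.79 = €449.01
Heat pump: 12,890,995 BTU / 3412 = 3,778 kWh heat; / 2.7 = 1,399 kWh in → × €0.340 = €475.77
Difference = |€449.01 − €475.77| = €26.75 ≈ €27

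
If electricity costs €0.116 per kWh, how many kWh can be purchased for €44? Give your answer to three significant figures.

€44 / €0.116 per kWh = 379.3 kWh

379 kWh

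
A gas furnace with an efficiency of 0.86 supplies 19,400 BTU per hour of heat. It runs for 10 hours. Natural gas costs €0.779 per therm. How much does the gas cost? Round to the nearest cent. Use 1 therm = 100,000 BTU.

Heat delivered = 19,400 BTU/h × 10 h = 194,000 BTU
Gas input = 194,000 / 0.86 = 225,581 BTU
= 225,581 / 100,000 = 2.256 therm
Cost = 2.256 × €0.779/therm = €1.76

€1.76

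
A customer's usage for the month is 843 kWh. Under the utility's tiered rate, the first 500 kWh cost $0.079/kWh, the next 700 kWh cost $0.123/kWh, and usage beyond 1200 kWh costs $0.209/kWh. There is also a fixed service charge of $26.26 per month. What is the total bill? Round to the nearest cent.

$107.95

First 500 kWh × $0.079 = $39.50
Next 343 kWh × $0.123 = $42.19
Remaining tier: 0 kWh (not reached)
Energy charge = $81.69; + service $26.26 = $107.95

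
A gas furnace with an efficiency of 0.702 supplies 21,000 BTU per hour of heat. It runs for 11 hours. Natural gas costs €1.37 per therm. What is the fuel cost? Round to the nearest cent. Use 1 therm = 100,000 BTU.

€4.51

Heat delivered = 21,000 BTU/h × 11 h = 231,000 BTU
Gas input = 231,000 / 0.702 = 329,060 BTU
= 329,060 / 100,000 = 3.291 therm
Cost = 3.291 × €1.37/therm = €4.51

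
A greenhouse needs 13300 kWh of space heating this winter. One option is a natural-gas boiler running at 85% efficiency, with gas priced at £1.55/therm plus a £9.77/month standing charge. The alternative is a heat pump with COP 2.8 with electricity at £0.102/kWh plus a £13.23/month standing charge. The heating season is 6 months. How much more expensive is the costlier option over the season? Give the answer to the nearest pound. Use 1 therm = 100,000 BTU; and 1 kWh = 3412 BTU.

£322

Heat load = 13300 kWh × 3412 = 45,379,600 BTU
Gas: input = 45,379,600 / 0.85 = 53,387,765 BTU = 533.9 therm → 533.9 × £1.55 = £827.51; + 6 × £9.77 standing = £886.13
Heat pump: 45,379,600 BTU / 3412 = 13,300 kWh heat; / 2.8 = 4,750 kWh in → × £0.102 = £484.50; + 6 × £13.23 standing = £563.88
Difference = |£886.13 − £563.88| = £322.25 ≈ £322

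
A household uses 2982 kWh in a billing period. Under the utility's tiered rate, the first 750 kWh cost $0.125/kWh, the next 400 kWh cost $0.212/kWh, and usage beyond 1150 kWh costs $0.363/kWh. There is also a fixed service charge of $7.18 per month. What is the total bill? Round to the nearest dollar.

$851

First 750 kWh × $0.125 = $93.75
Next 400 kWh × $0.212 = $84.80
Remaining 1832 kWh × $0.363 = $665.02
Energy charge = $843.57; + service $7.18 = $850.75 ≈ $851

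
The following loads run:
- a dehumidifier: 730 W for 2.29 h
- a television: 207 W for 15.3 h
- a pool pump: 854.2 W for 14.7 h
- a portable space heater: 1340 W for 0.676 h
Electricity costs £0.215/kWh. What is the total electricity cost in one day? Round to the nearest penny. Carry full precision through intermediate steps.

£3.93

dehumidifier: 730 W × 2.29 h = 1,672 Wh = 1.672 kWh
television: 207 W × 15.3 h = 3,167 Wh = 3.167 kWh
pool pump: 854.2 W × 14.7 h = 12,557 Wh = 12.56 kWh
portable space heater: 1340 W × 0.676 h = 906 Wh = 0.9058 kWh
Total energy = 1.672 + 3.167 + 12.56 + 0.9058 = 18.3 kWh
Cost = 18.3 kWh × £0.215 = £3.93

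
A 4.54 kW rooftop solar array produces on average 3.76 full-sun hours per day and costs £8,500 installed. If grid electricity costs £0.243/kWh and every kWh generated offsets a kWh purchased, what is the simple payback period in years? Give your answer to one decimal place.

Daily generation = 4.54 kW × 3.76 h = 17.07 kWh
Annual generation = 17.07 × 365 = 6230.7 kWh
Annual savings = 6230.7 × £0.243 = £1,514.06
Payback = £8,500 / £1,514.06 = 5.61 years

5.6 years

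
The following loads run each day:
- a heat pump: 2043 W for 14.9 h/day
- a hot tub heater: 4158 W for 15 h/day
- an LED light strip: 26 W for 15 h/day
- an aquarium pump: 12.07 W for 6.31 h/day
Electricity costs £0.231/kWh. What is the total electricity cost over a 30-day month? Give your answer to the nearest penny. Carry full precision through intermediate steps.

heat pump: 2043 W × 14.9 h × 30 d = 913,221 Wh = 913.2 kWh
hot tub heater: 4158 W × 15 h × 30 d = 1,871,100 Wh = 1,871 kWh
LED light strip: 26 W × 15 h × 30 d = 11,700 Wh = 11.7 kWh
aquarium pump: 12.07 W × 6.31 h × 30 d = 2,285 Wh = 2.285 kWh
Total energy = 913.2 + 1,871 + 11.7 + 2.285 = 2,798 kWh
Cost = 2,798 kWh × £0.231 = £646.41

£646.41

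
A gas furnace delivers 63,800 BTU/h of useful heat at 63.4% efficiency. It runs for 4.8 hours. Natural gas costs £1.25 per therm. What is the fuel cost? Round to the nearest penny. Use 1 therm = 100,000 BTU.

Heat delivered = 63,800 BTU/h × 4.8 h = 306,240 BTU
Gas input = 306,240 / 0.634 = 483,028 BTU
= 483,028 / 100,000 = 4.83 therm
Cost = 4.83 × £1.25/therm = £6.04

£6.04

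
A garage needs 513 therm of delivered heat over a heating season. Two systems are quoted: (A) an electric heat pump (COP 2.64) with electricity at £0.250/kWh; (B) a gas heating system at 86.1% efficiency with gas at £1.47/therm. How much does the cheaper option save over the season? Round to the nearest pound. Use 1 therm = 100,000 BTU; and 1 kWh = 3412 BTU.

£548

Heat load = 513 therm × 100,000 = 51,300,000 BTU
Gas: input = 51,300,000 / 0.861 = 59,581,882 BTU = 595.8 therm → 595.8 × £1.47 = £875.85
Heat pump: 51,300,000 BTU / 3412 = 15,040 kWh heat; / 2.64 = 5,695 kWh in → × £0.250 = £1,423.79
Difference = |£875.85 − £1,423.79| = £547.93 ≈ £548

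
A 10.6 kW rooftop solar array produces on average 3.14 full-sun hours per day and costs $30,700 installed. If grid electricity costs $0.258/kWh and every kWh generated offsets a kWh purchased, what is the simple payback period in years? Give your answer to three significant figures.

9.79 years

Daily generation = 10.6 kW × 3.14 h = 33.28 kWh
Annual generation = 33.28 × 365 = 12149 kWh
Annual savings = 12149 × $0.258 = $3,134.35
Payback = $30,700 / $3,134.35 = 9.79 years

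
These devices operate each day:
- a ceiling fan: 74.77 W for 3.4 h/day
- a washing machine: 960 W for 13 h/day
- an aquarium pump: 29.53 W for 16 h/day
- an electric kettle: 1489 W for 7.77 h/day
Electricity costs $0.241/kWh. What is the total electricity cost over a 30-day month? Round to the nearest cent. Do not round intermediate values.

$179.13

ceiling fan: 74.77 W × 3.4 h × 30 d = 7,627 Wh = 7.627 kWh
washing machine: 960 W × 13 h × 30 d = 374,400 Wh = 374.4 kWh
aquarium pump: 29.53 W × 16 h × 30 d = 14,174 Wh = 14.17 kWh
electric kettle: 1489 W × 7.77 h × 30 d = 347,086 Wh = 347.1 kWh
Total energy = 7.627 + 374.4 + 14.17 + 347.1 = 743.3 kWh
Cost = 743.3 kWh × $0.241 = $179.13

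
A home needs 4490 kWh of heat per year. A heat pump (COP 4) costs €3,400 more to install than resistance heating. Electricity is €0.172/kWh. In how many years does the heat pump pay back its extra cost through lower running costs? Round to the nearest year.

6 years

Resistance: 4490 kWh × €0.172 = €772.28/yr
Heat pump: 4490 / 4 = 1122 kWh in → × €0.172 = €193.07/yr
Annual savings = €579.21
Payback = €3,400 / €579.21 = 5.87 years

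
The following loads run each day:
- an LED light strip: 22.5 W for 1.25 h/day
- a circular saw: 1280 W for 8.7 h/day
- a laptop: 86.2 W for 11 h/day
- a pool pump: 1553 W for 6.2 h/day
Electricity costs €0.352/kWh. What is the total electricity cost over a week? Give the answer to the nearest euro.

LED light strip: 22.5 W × 1.25 h × 7 d = 197 Wh = 0.1969 kWh
circular saw: 1280 W × 8.7 h × 7 d = 77,952 Wh = 77.95 kWh
laptop: 86.2 W × 11 h × 7 d = 6,637 Wh = 6.637 kWh
pool pump: 1553 W × 6.2 h × 7 d = 67,400 Wh = 67.4 kWh
Total energy = 0.1969 + 77.95 + 6.637 + 67.4 = 152.2 kWh
Cost = 152.2 kWh × €0.352 = €53.57 ≈ €54

€54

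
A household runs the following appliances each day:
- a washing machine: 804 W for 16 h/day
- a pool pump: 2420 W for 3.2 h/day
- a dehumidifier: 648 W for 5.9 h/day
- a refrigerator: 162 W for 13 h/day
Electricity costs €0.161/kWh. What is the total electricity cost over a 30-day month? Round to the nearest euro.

€128

washing machine: 804 W × 16 h × 30 d = 385,920 Wh = 385.9 kWh
pool pump: 2420 W × 3.2 h × 30 d = 232,320 Wh = 232.3 kWh
dehumidifier: 648 W × 5.9 h × 30 d = 114,696 Wh = 114.7 kWh
refrigerator: 162 W × 13 h × 30 d = 63,180 Wh = 63.18 kWh
Total energy = 385.9 + 232.3 + 114.7 + 63.18 = 796.1 kWh
Cost = 796.1 kWh × €0.161 = €128.17 ≈ €128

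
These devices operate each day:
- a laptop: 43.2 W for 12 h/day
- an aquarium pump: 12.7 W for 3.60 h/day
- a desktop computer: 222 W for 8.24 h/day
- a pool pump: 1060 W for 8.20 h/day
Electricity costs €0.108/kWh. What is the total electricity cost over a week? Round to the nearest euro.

€8

laptop: 43.2 W × 12 h × 7 d = 3,629 Wh = 3.629 kWh
aquarium pump: 12.7 W × 3.60 h × 7 d = 320 Wh = 0.32 kWh
desktop computer: 222 W × 8.24 h × 7 d = 12,805 Wh = 12.8 kWh
pool pump: 1060 W × 8.20 h × 7 d = 60,844 Wh = 60.84 kWh
Total energy = 3.629 + 0.32 + 12.8 + 60.84 = 77.6 kWh
Cost = 77.6 kWh × €0.108 = €8.38 ≈ €8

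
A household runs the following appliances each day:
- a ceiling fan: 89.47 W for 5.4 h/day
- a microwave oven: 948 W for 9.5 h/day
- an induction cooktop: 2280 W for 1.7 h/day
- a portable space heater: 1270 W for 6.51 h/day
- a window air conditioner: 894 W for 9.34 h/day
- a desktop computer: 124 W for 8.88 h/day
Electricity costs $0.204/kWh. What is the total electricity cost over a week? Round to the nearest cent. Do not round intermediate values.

$44.39

ceiling fan: 89.47 W × 5.4 h × 7 d = 3,382 Wh = 3.382 kWh
microwave oven: 948 W × 9.5 h × 7 d = 63,042 Wh = 63.04 kWh
induction cooktop: 2280 W × 1.7 h × 7 d = 27,132 Wh = 27.13 kWh
portable space heater: 1270 W × 6.51 h × 7 d = 57,874 Wh = 57.87 kWh
window air conditioner: 894 W × 9.34 h × 7 d = 58,450 Wh = 58.45 kWh
desktop computer: 124 W × 8.88 h × 7 d = 7,708 Wh = 7.708 kWh
Total energy = 3.382 + 63.04 + 27.13 + 57.87 + 58.45 + 7.708 = 217.6 kWh
Cost = 217.6 kWh × $0.204 = $44.39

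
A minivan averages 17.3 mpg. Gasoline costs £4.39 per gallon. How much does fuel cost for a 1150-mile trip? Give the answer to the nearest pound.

Fuel = 1150 mi / 17.3 mpg = 66.47 gal
Cost = 66.47 gal × £4.39/gal = £291.82 ≈ £292

£292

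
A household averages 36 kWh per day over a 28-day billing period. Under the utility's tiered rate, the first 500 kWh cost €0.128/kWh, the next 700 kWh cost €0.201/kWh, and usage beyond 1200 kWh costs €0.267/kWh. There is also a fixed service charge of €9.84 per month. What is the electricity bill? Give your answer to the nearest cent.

Usage = 36 kWh/day × 28 days = 1008 kWh
First 500 kWh × €0.128 = €64.00
Next 508 kWh × €0.201 = €102.11
Remaining tier: 0 kWh (not reached)
Energy charge = €166.11; + service €9.84 = €175.95

€175.95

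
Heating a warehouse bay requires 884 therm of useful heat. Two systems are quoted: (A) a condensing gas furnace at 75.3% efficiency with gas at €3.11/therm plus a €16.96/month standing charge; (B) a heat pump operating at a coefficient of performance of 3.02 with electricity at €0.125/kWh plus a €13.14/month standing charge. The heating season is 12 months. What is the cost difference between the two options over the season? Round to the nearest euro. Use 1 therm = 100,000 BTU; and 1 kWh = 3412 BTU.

Heat load = 884 therm × 100,000 = 88,400,000 BTU
Gas: input = 88,400,000 / 0.753 = 117,397,078 BTU = 1,174 therm → 1,174 × €3.11 = €3,651.05; + 12 × €16.96 standing = €3,854.57
Heat pump: 88,400,000 BTU / 3412 = 25,910 kWh heat; / 3.02 = 8,579 kWh in → × €0.125 = €1,072.37; + 12 × €13.14 standing = €1,230.05
Difference = |€3,854.57 − €1,230.05| = €2,624.52 ≈ €2625

€2625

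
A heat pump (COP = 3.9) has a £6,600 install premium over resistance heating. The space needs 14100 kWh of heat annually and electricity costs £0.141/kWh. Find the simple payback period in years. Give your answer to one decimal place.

4.5 years

Resistance: 14100 kWh × £0.141 = £1,988.10/yr
Heat pump: 14100 / 3.9 = 3615 kWh in → × £0.141 = £509.77/yr
Annual savings = £1,478.33
Payback = £6,600 / £1,478.33 = 4.46 years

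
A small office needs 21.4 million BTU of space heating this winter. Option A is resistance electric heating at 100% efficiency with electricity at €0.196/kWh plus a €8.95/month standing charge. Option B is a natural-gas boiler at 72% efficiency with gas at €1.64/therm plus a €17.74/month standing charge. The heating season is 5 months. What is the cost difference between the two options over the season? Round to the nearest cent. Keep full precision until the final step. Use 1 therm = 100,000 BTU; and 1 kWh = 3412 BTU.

Heat load = 21.4 × 10⁶ BTU = 21,400,000 BTU
Gas: input = 21,400,000 / 0.72 = 29,722,222 BTU = 297.2 therm → 297.2 × €1.64 = €487.44; + 5 × €17.74 standing = €576.14
Electric: 21,400,000 BTU / 3412 = 6,272 kWh → × €0.196 = €1,229.31; + 5 × €8.95 standing = €1,274.06
Difference = |€576.14 − €1,274.06| = €697.91

€697.91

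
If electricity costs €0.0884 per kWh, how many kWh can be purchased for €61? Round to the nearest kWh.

€61 / €0.0884 per kWh = 690 kWh

690 kWh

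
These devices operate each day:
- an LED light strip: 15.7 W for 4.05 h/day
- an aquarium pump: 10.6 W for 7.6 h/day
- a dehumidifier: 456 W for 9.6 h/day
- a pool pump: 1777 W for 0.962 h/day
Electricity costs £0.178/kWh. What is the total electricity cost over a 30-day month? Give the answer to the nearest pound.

£33

LED light strip: 15.7 W × 4.05 h × 30 d = 1,908 Wh = 1.908 kWh
aquarium pump: 10.6 W × 7.6 h × 30 d = 2,417 Wh = 2.417 kWh
dehumidifier: 456 W × 9.6 h × 30 d = 131,328 Wh = 131.3 kWh
pool pump: 1777 W × 0.962 h × 30 d = 51,284 Wh = 51.28 kWh
Total energy = 1.908 + 2.417 + 131.3 + 51.28 = 186.9 kWh
Cost = 186.9 kWh × £0.178 = £33.27 ≈ £33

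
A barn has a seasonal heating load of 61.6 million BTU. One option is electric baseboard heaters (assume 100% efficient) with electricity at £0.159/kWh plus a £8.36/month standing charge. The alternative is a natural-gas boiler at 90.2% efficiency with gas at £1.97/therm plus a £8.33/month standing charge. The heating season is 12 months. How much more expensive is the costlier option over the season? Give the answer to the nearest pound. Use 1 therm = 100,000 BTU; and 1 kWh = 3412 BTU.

Heat load = 61.6 × 10⁶ BTU = 61,600,000 BTU
Gas: input = 61,600,000 / 0.902 = 68,292,683 BTU = 682.9 therm → 682.9 × £1.97 = £1,345.37; + 12 × £8.33 standing = £1,445.33
Electric: 61,600,000 BTU / 3412 = 18,050 kWh → × £0.159 = £2,870.57; + 12 × £8.36 standing = £2,970.89
Difference = |£1,445.33 − £2,970.89| = £1,525.57 ≈ £1526

£1526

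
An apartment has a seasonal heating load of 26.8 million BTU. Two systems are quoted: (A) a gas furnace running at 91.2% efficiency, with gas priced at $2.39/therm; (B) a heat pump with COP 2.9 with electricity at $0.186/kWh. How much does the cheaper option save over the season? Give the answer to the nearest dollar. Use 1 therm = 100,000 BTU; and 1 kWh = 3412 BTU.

$199

Heat load = 26.8 × 10⁶ BTU = 26,800,000 BTU
Gas: input = 26,800,000 / 0.912 = 29,385,965 BTU = 293.9 therm → 293.9 × $2.39 = $702.32
Heat pump: 26,800,000 BTU / 3412 = 7,855 kWh heat; / 2.9 = 2,708 kWh in → × $0.186 = $503.78
Difference = |$702.32 − $503.78| = $198.54 ≈ $199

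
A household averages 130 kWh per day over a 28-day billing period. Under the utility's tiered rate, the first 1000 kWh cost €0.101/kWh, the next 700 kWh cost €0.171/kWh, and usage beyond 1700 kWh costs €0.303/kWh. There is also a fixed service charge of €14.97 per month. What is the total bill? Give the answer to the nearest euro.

Usage = 130 kWh/day × 28 days = 3640 kWh
First 1000 kWh × €0.101 = €101.00
Next 700 kWh × €0.171 = €119.70
Remaining 1940 kWh × €0.303 = €587.82
Energy charge = €808.52; + service €14.97 = €823.49 ≈ €823

€823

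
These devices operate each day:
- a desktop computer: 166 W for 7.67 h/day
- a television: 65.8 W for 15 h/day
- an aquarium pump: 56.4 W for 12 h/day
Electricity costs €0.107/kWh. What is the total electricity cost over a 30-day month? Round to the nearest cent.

desktop computer: 166 W × 7.67 h × 30 d = 38,197 Wh = 38.2 kWh
television: 65.8 W × 15 h × 30 d = 29,610 Wh = 29.61 kWh
aquarium pump: 56.4 W × 12 h × 30 d = 20,304 Wh = 20.3 kWh
Total energy = 38.2 + 29.61 + 20.3 = 88.11 kWh
Cost = 88.11 kWh × €0.107 = €9.43

€9.43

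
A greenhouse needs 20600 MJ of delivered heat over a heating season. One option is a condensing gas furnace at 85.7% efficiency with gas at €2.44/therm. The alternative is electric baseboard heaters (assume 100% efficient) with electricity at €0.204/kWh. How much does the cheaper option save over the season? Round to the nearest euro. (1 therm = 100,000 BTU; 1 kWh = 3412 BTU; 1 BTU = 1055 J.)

€612

Heat load = 20600 MJ = 20,600,000,000 J / 1055 = 19,526,066 BTU
Gas: input = 19,526,066 / 0.857 = 22,784,208 BTU = 227.8 therm → 227.8 × €2.44 = €555.93
Electric: 19,526,066 BTU / 3412 = 5,723 kWh → × €0.204 = €1,167.44
Difference = |€555.93 − €1,167.44| = €611.51 ≈ €612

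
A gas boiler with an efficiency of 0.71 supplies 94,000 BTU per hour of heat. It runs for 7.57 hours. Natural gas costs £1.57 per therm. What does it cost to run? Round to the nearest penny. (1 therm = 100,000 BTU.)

£15.73

Heat delivered = 94,000 BTU/h × 7.57 h = 711,580 BTU
Gas input = 711,580 / 0.71 = 1,002,225 BTU
= 1,002,225 / 100,000 = 10.02 therm
Cost = 10.02 × £1.57/therm = £15.73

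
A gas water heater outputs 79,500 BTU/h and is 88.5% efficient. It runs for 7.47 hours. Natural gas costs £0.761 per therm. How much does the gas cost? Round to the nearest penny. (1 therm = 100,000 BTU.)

Heat delivered = 79,500 BTU/h × 7.47 h = 593,865 BTU
Gas input = 593,865 / 0.885 = 671,034 BTU
= 671,034 / 100,000 = 6.71 therm
Cost = 6.71 × £0.761/therm = £5.11

£5.11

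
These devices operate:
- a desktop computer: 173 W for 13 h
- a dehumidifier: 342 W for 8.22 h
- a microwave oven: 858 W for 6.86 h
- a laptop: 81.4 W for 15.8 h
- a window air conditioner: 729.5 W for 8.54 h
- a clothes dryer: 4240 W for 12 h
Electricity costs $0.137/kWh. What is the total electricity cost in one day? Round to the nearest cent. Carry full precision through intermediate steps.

$9.50

desktop computer: 173 W × 13 h = 2,249 Wh = 2.249 kWh
dehumidifier: 342 W × 8.22 h = 2,811 Wh = 2.811 kWh
microwave oven: 858 W × 6.86 h = 5,886 Wh = 5.886 kWh
laptop: 81.4 W × 15.8 h = 1,286 Wh = 1.286 kWh
window air conditioner: 729.5 W × 8.54 h = 6,230 Wh = 6.23 kWh
clothes dryer: 4240 W × 12 h = 50,880 Wh = 50.88 kWh
Total energy = 2.249 + 2.811 + 5.886 + 1.286 + 6.23 + 50.88 = 69.34 kWh
Cost = 69.34 kWh × $0.137 = $9.50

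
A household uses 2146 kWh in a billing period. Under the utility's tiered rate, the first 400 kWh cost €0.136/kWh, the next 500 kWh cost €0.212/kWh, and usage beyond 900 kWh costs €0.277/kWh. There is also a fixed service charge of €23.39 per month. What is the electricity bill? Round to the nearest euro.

€529

First 400 kWh × €0.136 = €54.40
Next 500 kWh × €0.212 = €106.00
Remaining 1246 kWh × €0.277 = €345.14
Energy charge = €505.54; + service €23.39 = €528.93 ≈ €529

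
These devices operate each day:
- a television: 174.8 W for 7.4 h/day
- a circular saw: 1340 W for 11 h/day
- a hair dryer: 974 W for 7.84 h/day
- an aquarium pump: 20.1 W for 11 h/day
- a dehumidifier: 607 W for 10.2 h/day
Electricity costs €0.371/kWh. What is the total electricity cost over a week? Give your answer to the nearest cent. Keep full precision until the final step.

television: 174.8 W × 7.4 h × 7 d = 9,055 Wh = 9.055 kWh
circular saw: 1340 W × 11 h × 7 d = 103,180 Wh = 103.2 kWh
hair dryer: 974 W × 7.84 h × 7 d = 53,453 Wh = 53.45 kWh
aquarium pump: 20.1 W × 11 h × 7 d = 1,548 Wh = 1.548 kWh
dehumidifier: 607 W × 10.2 h × 7 d = 43,340 Wh = 43.34 kWh
Total energy = 9.055 + 103.2 + 53.45 + 1.548 + 43.34 = 210.6 kWh
Cost = 210.6 kWh × €0.371 = €78.12

€78.12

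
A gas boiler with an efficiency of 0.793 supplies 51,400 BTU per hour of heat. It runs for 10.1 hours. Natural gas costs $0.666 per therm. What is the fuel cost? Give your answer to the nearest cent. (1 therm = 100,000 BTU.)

Heat delivered = 51,400 BTU/h × 10.1 h = 519,140 BTU
Gas input = 519,140 / 0.793 = 654,653 BTU
= 654,653 / 100,000 = 6.547 therm
Cost = 6.547 × $0.666/therm = $4.36

$4.36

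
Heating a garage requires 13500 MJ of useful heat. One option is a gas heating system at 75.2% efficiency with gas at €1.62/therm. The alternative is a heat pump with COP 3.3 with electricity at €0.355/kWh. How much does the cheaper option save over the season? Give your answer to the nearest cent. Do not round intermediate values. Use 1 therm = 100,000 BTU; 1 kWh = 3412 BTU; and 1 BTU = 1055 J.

€127.78

Heat load = 13500 MJ = 13,500,000,000 J / 1055 = 12,796,209 BTU
Gas: input = 12,796,209 / 0.752 = 17,016,235 BTU = 170.2 therm → 170.2 × €1.62 = €275.66
Heat pump: 12,796,209 BTU / 3412 = 3,750 kWh heat; / 3.3 = 1,136 kWh in → × €0.355 = €403.45
Difference = |€275.66 − €403.45| = €127.78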